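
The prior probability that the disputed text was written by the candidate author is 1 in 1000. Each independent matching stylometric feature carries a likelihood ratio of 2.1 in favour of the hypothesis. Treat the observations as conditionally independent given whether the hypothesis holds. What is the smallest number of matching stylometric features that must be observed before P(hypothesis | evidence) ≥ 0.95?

Prior odds = 0.001/0.999 = 1/999.
Likelihood ratio per matching stylometric feature = 2.1.
Target odds: 0.95 ÷ 0.05 = 19.
Require 2.1ⁿ ≥ 19 ÷ (1/999) = 18981.
2.1¹³ ≈15447.2 falls short of 18981 but 2.1¹⁴ ≈32439.2 reaches it, so n = 14.

14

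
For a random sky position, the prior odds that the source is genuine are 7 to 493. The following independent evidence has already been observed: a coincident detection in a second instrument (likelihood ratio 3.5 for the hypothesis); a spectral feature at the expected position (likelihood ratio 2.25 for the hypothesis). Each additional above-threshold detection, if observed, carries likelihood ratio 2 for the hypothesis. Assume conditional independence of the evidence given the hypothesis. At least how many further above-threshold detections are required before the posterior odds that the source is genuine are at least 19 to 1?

Prior odds = 7/493.
Combined Bayes factor of the evidence already in hand = 3.5 × 2.25 = 7.875.
Odds after that evidence = (7/493) × 7.875 = 441/3944.
Target odds = 19.
Need 2ⁿ ≥ 19 ÷ (441/3944) = 74936/441.
2⁷ = 128 falls short of 74936/441 but 2⁸ = 256 reaches it, so n = 8.

8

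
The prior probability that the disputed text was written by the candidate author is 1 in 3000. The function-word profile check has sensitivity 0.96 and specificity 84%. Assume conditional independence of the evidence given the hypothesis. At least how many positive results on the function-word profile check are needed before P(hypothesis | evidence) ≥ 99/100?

Prior odds: (1/3000) ÷ (2999/3000) = 1/2999.
False-positive rate = 1 − 0.84 = 0.16; likelihood ratio of a positive = 0.96/0.16 = 6.
Target posterior odds = 0.99/0.01 = 99.
Need (1/2999) × 6ⁿ ≥ 99, i.e. 6ⁿ ≥ 296901.
6⁷ = 279936 falls short of 296901 but 6⁸ = 1679616 reaches it, so n = 8.

8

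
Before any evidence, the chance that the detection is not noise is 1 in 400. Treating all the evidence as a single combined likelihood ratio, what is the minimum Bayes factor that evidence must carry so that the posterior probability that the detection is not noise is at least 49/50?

Prior odds = 0.0025/0.9975 = 1/399.
Target odds = 0.98/0.02 = 49.
Required Bayes factor = 49 ÷ (1/399) = 19551.

19551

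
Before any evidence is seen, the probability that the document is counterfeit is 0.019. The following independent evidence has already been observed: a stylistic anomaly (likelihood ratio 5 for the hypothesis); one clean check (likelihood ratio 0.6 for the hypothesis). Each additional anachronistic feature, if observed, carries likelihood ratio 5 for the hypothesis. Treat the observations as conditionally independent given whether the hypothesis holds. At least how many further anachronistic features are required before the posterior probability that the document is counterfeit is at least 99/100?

5

Prior odds = 0.019/0.981 = 19/981.
Combined Bayes factor of the evidence already in hand = 5 × 0.6 = 3.
Odds after that evidence = (19/981) × 3 = 19/327.
Target odds = 0.99/0.01 = 99.
Need 5ⁿ ≥ 99 ÷ (19/327) = 32373/19.
5⁴ = 625 falls short of 32373/19 but 5⁵ = 3125 reaches it, so n = 5.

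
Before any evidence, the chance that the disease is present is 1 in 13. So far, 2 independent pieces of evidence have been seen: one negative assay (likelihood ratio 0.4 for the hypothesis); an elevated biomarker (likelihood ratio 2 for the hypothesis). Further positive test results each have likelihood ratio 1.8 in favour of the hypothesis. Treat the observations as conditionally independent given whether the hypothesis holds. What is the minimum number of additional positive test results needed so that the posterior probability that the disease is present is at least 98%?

12

Prior odds = (1/13)/(12/13) = 1/12.
Combined Bayes factor of the evidence already in hand = 0.4 × 2 = 0.8.
Odds after that evidence = (1/12) × 0.8 = 1/15.
Target odds = 0.98/0.02 = 49.
Need 1.8ⁿ ≥ 49 ÷ (1/15) = 735.
1.8¹¹ ≈642.684 falls short of 735 but 1.8¹² ≈1156.83 reaches it, so n = 12.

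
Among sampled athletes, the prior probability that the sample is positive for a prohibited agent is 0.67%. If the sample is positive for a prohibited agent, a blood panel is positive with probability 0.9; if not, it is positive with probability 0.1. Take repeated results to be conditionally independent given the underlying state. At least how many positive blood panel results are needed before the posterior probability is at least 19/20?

4

Prior odds: 0.0067 ÷ 0.9933 = 67/9933.
Likelihood ratio of a positive = 0.9/0.1 = 9.
Target posterior odds = 0.95/0.05 = 19.
Need (67/9933) × 9ⁿ ≥ 19, i.e. 9ⁿ ≥ 188727/67.
9³ = 729 falls short of 188727/67 but 9⁴ = 6561 reaches it, so n = 4.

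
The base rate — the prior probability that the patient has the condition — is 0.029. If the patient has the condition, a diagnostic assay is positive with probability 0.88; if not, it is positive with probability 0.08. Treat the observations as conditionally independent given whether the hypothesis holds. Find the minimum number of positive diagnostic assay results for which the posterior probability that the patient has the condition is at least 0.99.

Prior odds = 0.029/0.971 = 29/971.
Likelihood ratio of a positive = 0.88/0.08 = 11.
Target posterior odds = 0.99/0.01 = 99.
Need (29/971) × 11ⁿ ≥ 99, i.e. 11ⁿ ≥ 96129/29.
11³ = 1331 falls short of 96129/29 but 11⁴ = 14641 reaches it, so n = 4.

4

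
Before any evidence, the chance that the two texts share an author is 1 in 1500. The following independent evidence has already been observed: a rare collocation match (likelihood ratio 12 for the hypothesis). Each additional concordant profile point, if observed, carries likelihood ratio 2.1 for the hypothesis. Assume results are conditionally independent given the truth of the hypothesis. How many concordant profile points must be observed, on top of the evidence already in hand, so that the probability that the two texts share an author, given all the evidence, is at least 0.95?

Prior odds = (1/1500)/(1499/1500) = 1/1499.
Bayes factor of the evidence already in hand = 12.
Odds after that evidence = (1/1499) × 12 = 12/1499.
Target odds = 0.95/0.05 = 19.
Need 2.1ⁿ ≥ 19 ÷ (12/1499) = 28481/12.
2.1¹⁰ ≈1667.99 falls short of 28481/12 but 2.1¹¹ ≈3502.78 reaches it, so n = 11.

11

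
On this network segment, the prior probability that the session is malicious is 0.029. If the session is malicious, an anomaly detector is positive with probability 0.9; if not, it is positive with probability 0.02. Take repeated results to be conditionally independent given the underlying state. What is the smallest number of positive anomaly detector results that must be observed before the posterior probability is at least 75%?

2

Prior odds: 0.029 ÷ 0.971 = 29/971.
Likelihood ratio of a positive = 0.9/0.02 = 45.
Target posterior odds = 0.75/0.25 = 3.
Need (29/971) × 45ⁿ ≥ 3, i.e. 45ⁿ ≥ 2913/29.
45¹ = 45 falls short of 2913/29 but 45² = 2025 reaches it, so n = 2.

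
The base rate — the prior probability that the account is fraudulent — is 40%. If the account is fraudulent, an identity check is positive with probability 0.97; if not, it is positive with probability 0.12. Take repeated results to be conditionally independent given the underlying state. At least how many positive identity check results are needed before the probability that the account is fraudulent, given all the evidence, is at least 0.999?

4

Prior odds: 0.4 ÷ 0.6 = 2/3.
Likelihood ratio of a positive = 0.97/0.12 = 97/12.
Target posterior odds = 0.999/0.001 = 999.
Need (2/3) × (97/12)ⁿ ≥ 999, i.e. (97/12)ⁿ ≥ 1498.5.
(97/12)³ = 912673/1728 falls short of 1498.5 but (97/12)⁴ = 88529281/20736 reaches it, so n = 4.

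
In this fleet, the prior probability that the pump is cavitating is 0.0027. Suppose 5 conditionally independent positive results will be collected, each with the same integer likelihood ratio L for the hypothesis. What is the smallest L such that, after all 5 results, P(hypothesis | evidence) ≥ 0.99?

Prior odds = 0.0027/0.9973 = 27/9973.
Target odds = 0.99/0.01 = 99.
Need L⁵ ≥ 99 ÷ (27/9973) = 109703/3.
8⁵ = 32768 < 109703/3 ≤ 59049 = 9⁵, so L = 9.

9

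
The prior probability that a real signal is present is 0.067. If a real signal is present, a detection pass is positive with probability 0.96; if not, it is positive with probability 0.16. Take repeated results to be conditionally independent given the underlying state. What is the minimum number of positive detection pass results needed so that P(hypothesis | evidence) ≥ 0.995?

Prior odds: 0.067 ÷ 0.933 = 67/933.
Likelihood ratio of a positive = 0.96/0.16 = 6.
Target posterior odds = 0.995/0.005 = 199.
Require 6ⁿ ≥ 199 ÷ (67/933) = 185667/67.
6⁴ = 1296 falls short of 185667/67 but 6⁵ = 7776 reaches it, so n = 5.

5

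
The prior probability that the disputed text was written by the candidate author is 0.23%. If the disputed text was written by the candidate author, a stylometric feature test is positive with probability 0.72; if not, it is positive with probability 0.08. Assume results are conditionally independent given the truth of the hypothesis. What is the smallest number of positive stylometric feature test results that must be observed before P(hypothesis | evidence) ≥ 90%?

Prior odds: 0.0023 ÷ 0.9977 = 23/9977.
Likelihood ratio of a positive = 0.72/0.08 = 9.
Target odds: 0.9 ÷ 0.1 = 9.
Require 9ⁿ ≥ 9 ÷ (23/9977) = 89793/23.
9³ = 729 falls short of 89793/23 but 9⁴ = 6561 reaches it, so n = 4.

4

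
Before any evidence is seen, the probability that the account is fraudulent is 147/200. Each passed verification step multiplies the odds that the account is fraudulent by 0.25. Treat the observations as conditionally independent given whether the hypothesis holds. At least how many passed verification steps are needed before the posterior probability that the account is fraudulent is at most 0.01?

Prior odds: 0.735 ÷ 0.265 = 147/53.
Likelihood ratio per passed verification step = 0.25.
Target odds: 0.01 ÷ 0.99 = 1/99.
Require 0.25ⁿ ≤ 1/99 ÷ (147/53) = 53/14553.
0.25⁴ = 0.00390625 is still above 53/14553 but 0.25⁵ = 1/1024 is at or below it, so n = 5.

5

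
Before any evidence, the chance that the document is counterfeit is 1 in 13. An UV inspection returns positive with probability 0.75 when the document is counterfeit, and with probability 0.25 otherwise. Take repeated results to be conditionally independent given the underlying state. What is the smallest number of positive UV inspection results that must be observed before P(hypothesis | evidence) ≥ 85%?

Prior odds = (1/13)/(12/13) = 1/12.
Likelihood ratio of a positive result = 0.75/0.25 = 3.
Target odds: 0.85 ÷ 0.15 = 17/3.
Need (1/12) × 3ⁿ ≥ 17/3, i.e. 3ⁿ ≥ 68.
3³ = 27 falls short of 68 but 3⁴ = 81 reaches it, so n = 4.

4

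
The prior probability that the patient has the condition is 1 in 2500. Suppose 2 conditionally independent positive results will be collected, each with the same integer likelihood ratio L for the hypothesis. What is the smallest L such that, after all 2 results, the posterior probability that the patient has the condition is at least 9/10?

150

Prior odds = 0.0004/0.9996 = 1/2499.
Target odds = 0.9/0.1 = 9.
Need L² ≥ 9 ÷ (1/2499) = 22491.
149² = 22201 < 22491 ≤ 22500 = 150², so L = 150.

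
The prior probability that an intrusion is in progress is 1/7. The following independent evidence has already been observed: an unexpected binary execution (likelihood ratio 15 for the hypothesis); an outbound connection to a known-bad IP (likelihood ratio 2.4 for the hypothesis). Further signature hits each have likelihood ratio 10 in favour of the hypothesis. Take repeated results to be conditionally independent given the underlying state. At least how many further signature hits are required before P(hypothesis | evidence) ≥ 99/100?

Prior odds = (1/7)/(6/7) = 1/6.
Combined Bayes factor of the evidence already in hand = 15 × 2.4 = 36.
Odds after that evidence = (1/6) × 36 = 6.
Target odds = 0.99/0.01 = 99.
Need 10ⁿ ≥ 99 ÷ 6 = 16.5.
10¹ = 10 falls short of 16.5 but 10² = 100 reaches it, so n = 2.

2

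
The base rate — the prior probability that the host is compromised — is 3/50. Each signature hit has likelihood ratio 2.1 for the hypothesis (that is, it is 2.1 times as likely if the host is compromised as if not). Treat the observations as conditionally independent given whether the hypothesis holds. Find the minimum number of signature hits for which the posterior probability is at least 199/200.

11

Prior odds: 0.06 ÷ 0.94 = 3/47.
Likelihood ratio per signature hit = 2.1.
Target posterior odds = 0.995/0.005 = 199.
Require 2.1ⁿ ≥ 199 ÷ (3/47) = 9353/3.
2.1¹⁰ ≈1667.99 falls short of 9353/3 but 2.1¹¹ ≈3502.78 reaches it, so n = 11.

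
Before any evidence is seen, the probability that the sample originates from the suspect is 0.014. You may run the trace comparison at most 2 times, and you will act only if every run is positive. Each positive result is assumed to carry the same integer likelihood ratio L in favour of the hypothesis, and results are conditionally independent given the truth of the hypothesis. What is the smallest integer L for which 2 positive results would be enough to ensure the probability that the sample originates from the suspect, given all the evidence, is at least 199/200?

Prior odds = 0.014/0.986 = 7/493.
Target odds = 0.995/0.005 = 199.
Need L² ≥ 199 ÷ (7/493) = 98107/7.
118² = 13924 < 98107/7 ≤ 14161 = 119², so L = 119.

119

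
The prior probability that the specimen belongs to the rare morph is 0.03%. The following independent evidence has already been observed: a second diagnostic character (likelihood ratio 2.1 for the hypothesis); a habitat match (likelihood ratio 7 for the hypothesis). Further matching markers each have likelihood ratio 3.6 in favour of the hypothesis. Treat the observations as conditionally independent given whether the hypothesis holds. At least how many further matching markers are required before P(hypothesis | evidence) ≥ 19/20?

7

Prior odds = 0.0003/0.9997 = 3/9997.
Combined Bayes factor of the evidence already in hand = 2.1 × 7 = 14.7.
Odds after that evidence = (3/9997) × 14.7 = 441/99970.
Target odds = 0.95/0.05 = 19.
Need 3.6ⁿ ≥ 19 ÷ (441/99970) = 1899430/441.
3.6⁶ = 34012224/15625 falls short of 1899430/441 but 3.6⁷ = 612220032/78125 reaches it, so n = 7.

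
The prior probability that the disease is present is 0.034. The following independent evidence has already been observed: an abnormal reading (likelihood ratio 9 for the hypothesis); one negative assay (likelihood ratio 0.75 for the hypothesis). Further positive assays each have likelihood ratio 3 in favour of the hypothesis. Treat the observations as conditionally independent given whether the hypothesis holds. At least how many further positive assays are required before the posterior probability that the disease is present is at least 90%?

Prior odds = 0.034/0.966 = 17/483.
Combined Bayes factor of the evidence already in hand = 9 × 0.75 = 6.75.
Odds after that evidence = (17/483) × 6.75 = 153/644.
Target odds = 0.9/0.1 = 9.
Need 3ⁿ ≥ 9 ÷ (153/644) = 644/17.
3³ = 27 falls short of 644/17 but 3⁴ = 81 reaches it, so n = 4.

4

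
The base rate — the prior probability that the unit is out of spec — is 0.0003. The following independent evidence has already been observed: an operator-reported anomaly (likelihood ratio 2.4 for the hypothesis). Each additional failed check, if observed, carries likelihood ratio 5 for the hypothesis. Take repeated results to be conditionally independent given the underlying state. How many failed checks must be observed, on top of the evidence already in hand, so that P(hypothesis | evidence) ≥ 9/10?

Prior odds = 0.0003/0.9997 = 3/9997.
Bayes factor of the evidence already in hand = 2.4.
Odds after that evidence = (3/9997) × 2.4 = 36/49985.
Target odds = 0.9/0.1 = 9.
Need 5ⁿ ≥ 9 ÷ (36/49985) = 12496.25.
5⁵ = 3125 falls short of 12496.25 but 5⁶ = 15625 reaches it, so n = 6.

6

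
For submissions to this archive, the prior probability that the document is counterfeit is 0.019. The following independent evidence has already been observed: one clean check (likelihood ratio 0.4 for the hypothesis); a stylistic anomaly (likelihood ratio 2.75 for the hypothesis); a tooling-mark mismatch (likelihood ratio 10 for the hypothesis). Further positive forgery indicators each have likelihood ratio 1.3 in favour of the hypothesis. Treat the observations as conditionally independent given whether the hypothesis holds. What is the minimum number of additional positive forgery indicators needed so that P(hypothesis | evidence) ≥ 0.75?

11

Prior odds = 0.019/0.981 = 19/981.
Combined Bayes factor of the evidence already in hand = 0.4 × 2.75 × 10 = 11.
Odds after that evidence = (19/981) × 11 = 209/981.
Target odds = 0.75/0.25 = 3.
Need 1.3ⁿ ≥ 3 ÷ (209/981) = 2943/209.
1.3¹⁰ ≈13.7858 falls short of 2943/209 but 1.3¹¹ ≈17.9216 reaches it, so n = 11.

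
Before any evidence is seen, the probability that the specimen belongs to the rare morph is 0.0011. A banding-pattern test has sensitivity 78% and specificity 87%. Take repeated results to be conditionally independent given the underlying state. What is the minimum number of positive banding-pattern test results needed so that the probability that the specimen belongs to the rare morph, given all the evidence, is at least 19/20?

6

Prior odds = 0.0011/0.9989 = 11/9989.
False-positive rate = 1 − 0.87 = 0.13; likelihood ratio of a positive = 0.78/0.13 = 6.
Target odds: 0.95 ÷ 0.05 = 19.
Need (11/9989) × 6ⁿ ≥ 19, i.e. 6ⁿ ≥ 189791/11.
6⁵ = 7776 falls short of 189791/11 but 6⁶ = 46656 reaches it, so n = 6.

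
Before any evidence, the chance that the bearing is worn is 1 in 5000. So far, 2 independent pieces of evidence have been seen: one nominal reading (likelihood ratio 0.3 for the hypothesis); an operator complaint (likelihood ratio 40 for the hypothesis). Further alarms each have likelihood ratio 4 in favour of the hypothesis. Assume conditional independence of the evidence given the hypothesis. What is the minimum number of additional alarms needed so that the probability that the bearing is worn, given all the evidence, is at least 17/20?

6

Prior odds = 0.0002/0.9998 = 1/4999.
Combined Bayes factor of the evidence already in hand = 0.3 × 40 = 12.
Odds after that evidence = (1/4999) × 12 = 12/4999.
Target odds = 0.85/0.15 = 17/3.
Need 4ⁿ ≥ 17/3 ÷ (12/4999) = 84983/36.
4⁵ = 1024 falls short of 84983/36 but 4⁶ = 4096 reaches it, so n = 6.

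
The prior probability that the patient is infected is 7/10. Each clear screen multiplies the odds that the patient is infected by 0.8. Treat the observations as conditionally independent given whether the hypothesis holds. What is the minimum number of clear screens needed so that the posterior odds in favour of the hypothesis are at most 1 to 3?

Prior odds: 0.7 ÷ 0.3 = 7/3.
Likelihood ratio per clear screen = 0.8.
Target odds = 1/3.
Require 0.8ⁿ ≤ 1/3 ÷ (7/3) = 1/7.
0.8⁸ = 65536/390625 is still above 1/7 but 0.8⁹ = 262144/1953125 is at or below it, so n = 9.

9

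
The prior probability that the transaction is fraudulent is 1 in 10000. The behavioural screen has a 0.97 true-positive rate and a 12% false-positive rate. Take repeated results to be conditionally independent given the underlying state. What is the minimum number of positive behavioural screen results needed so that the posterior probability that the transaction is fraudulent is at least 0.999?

Prior odds: 0.0001 ÷ 0.9999 = 1/9999.
Likelihood ratio of a positive result = 0.97/0.12 = 97/12.
Target posterior odds = 0.999/0.001 = 999.
Need (1/9999) × (97/12)ⁿ ≥ 999, i.e. (97/12)ⁿ ≥ 9989001.
(97/12)⁷ ≈2.25493e+06 falls short of 9989001 but (97/12)⁸ ≈1.82274e+07 reaches it, so n = 8.

8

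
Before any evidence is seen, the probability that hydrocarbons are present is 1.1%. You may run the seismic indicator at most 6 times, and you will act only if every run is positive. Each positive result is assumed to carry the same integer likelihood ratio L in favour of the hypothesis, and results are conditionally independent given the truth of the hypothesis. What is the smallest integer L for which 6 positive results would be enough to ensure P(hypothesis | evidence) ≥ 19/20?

Prior odds = 0.011/0.989 = 11/989.
Target odds = 0.95/0.05 = 19.
Need L⁶ ≥ 19 ÷ (11/989) = 18791/11.
3⁶ = 729 < 18791/11 ≤ 4096 = 4⁶, so L = 4.

4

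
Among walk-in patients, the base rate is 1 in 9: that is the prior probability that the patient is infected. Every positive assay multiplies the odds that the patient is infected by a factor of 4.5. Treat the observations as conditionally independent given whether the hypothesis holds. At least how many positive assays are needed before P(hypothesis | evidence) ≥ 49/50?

4

Prior odds: (1/9) ÷ (8/9) = 0.125.
Likelihood ratio per positive assay = 4.5.
Target posterior odds = 0.98/0.02 = 49.
Need 0.125 × 4.5ⁿ ≥ 49, i.e. 4.5ⁿ ≥ 392.
4.5³ = 91.125 falls short of 392 but 4.5⁴ = 410.0625 reaches it, so n = 4.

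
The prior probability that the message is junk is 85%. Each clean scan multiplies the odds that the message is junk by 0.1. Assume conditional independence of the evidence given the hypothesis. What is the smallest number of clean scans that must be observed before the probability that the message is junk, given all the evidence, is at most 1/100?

Prior odds: 0.85 ÷ 0.15 = 17/3.
Likelihood ratio per clean scan = 0.1.
Target odds: 0.01 ÷ 0.99 = 1/99.
Require 0.1ⁿ ≤ 1/99 ÷ (17/3) = 1/561.
0.1² = 0.01 is still above 1/561 but 0.1³ = 0.001 is at or below it, so n = 3.

3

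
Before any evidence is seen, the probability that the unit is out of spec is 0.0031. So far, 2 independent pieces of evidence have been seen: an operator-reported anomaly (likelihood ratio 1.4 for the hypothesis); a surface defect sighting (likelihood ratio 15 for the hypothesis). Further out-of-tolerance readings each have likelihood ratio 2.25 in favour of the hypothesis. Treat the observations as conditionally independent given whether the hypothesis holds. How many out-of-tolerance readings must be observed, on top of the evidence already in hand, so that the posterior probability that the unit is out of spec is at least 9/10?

7

Prior odds = 0.0031/0.9969 = 31/9969.
Combined Bayes factor of the evidence already in hand = 1.4 × 15 = 21.
Odds after that evidence = (31/9969) × 21 = 217/3323.
Target odds = 0.9/0.1 = 9.
Need 2.25ⁿ ≥ 9 ÷ (217/3323) = 29907/217.
2.25⁶ = 531441/4096 falls short of 29907/217 but 2.25⁷ = 4782969/16384 reaches it, so n = 7.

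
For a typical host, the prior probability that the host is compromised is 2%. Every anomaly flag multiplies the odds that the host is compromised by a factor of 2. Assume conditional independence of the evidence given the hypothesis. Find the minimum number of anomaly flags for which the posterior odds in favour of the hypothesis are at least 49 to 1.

Prior odds = 0.02/0.98 = 1/49.
Likelihood ratio per anomaly flag = 2.
Target odds = 49.
Require 2ⁿ ≥ 49 ÷ (1/49) = 2401.
2¹¹ = 2048 falls short of 2401 but 2¹² = 4096 reaches it, so n = 12.

12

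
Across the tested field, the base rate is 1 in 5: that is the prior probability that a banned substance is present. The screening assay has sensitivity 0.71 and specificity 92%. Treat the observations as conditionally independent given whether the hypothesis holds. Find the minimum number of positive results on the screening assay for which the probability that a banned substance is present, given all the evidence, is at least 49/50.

Prior odds: 0.2 ÷ 0.8 = 0.25.
False-positive rate = 1 − 0.92 = 0.08; likelihood ratio of a positive = 0.71/0.08 = 8.875.
Target posterior odds = 0.98/0.02 = 49.
Need 0.25 × 8.875ⁿ ≥ 49, i.e. 8.875ⁿ ≥ 196.
8.875² = 78.765625 falls short of 196 but 8.875³ = 357911/512 reaches it, so n = 3.

3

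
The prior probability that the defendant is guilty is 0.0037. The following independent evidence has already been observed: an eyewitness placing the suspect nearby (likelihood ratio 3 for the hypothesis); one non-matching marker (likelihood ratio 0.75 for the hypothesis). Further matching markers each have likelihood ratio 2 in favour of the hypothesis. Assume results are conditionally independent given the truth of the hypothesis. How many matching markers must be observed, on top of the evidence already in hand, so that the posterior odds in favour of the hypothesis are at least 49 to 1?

13

Prior odds = 0.0037/0.9963 = 37/9963.
Combined Bayes factor of the evidence already in hand = 3 × 0.75 = 2.25.
Odds after that evidence = (37/9963) × 2.25 = 37/4428.
Target odds = 49.
Need 2ⁿ ≥ 49 ÷ (37/4428) = 216972/37.
2¹² = 4096 falls short of 216972/37 but 2¹³ = 8192 reaches it, so n = 13.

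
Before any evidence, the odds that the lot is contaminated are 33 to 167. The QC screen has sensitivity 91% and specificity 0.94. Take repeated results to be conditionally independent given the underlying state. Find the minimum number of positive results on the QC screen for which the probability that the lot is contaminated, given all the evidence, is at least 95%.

Prior odds = 33/167.
False-positive rate = 1 − 0.94 = 0.06; likelihood ratio of a positive = 0.91/0.06 = 91/6.
Target odds: 0.95 ÷ 0.05 = 19.
Need (33/167) × (91/6)ⁿ ≥ 19, i.e. (91/6)ⁿ ≥ 3173/33.
(91/6)¹ = 91/6 falls short of 3173/33 but (91/6)² = 8281/36 reaches it, so n = 2.

2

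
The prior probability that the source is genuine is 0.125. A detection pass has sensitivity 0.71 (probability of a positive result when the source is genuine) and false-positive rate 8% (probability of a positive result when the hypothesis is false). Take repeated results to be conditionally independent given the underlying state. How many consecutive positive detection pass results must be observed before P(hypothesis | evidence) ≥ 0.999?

5

Prior odds: 0.125 ÷ 0.875 = 1/7.
Likelihood ratio of a positive result = 0.71/0.08 = 8.875.
Target posterior odds = 0.999/0.001 = 999.
Need (1/7) × 8.875ⁿ ≥ 999, i.e. 8.875ⁿ ≥ 6993.
8.875⁴ = 25411681/4096 falls short of 6993 but 8.875⁵ ≈55060.7 reaches it, so n = 5.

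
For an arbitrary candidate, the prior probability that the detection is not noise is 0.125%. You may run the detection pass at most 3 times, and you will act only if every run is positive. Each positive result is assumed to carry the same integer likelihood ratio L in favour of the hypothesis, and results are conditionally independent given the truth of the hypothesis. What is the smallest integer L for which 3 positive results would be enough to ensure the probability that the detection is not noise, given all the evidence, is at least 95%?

Prior odds = 0.00125/0.99875 = 1/799.
Target odds = 0.95/0.05 = 19.
Need L³ ≥ 19 ÷ (1/799) = 15181.
24³ = 13824 < 15181 ≤ 15625 = 25³, so L = 25.

25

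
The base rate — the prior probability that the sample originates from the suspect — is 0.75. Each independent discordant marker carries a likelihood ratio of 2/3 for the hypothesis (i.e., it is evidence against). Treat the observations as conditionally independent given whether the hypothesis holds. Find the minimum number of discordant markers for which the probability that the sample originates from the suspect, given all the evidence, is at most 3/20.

Prior odds: 0.75 ÷ 0.25 = 3.
Likelihood ratio per discordant marker = 2/3.
Target posterior odds = 0.15/0.85 = 3/17.
Need 3 × (2/3)ⁿ ≤ 3/17, i.e. (2/3)ⁿ ≤ 1/17.
(2/3)⁶ = 64/729 is still above 1/17 but (2/3)⁷ = 128/2187 is at or below it, so n = 7.

7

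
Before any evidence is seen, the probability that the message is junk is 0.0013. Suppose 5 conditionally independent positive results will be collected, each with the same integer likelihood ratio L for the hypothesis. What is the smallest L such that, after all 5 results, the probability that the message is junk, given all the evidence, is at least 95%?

Prior odds = 0.0013/0.9987 = 13/9987.
Target odds = 0.95/0.05 = 19.
Need L⁵ ≥ 19 ÷ (13/9987) = 189753/13.
6⁵ = 7776 < 189753/13 ≤ 16807 = 7⁵, so L = 7.

7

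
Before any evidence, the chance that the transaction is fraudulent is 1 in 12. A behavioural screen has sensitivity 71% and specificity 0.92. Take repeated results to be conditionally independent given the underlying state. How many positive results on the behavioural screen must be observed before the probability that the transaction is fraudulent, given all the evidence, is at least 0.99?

4

Prior odds = (1/12)/(11/12) = 1/11.
False-positive rate = 1 − 0.92 = 0.08; likelihood ratio of a positive = 0.71/0.08 = 8.875.
Target odds: 0.99 ÷ 0.01 = 99.
Require 8.875ⁿ ≥ 99 ÷ (1/11) = 1089.
8.875³ = 357911/512 falls short of 1089 but 8.875⁴ = 25411681/4096 reaches it, so n = 4.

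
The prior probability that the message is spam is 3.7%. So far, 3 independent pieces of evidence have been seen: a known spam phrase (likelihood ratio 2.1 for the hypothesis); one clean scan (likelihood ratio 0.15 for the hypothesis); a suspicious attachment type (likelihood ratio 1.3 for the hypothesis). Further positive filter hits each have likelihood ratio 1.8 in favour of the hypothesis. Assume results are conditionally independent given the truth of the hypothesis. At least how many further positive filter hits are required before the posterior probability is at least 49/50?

Prior odds = 0.037/0.963 = 37/963.
Combined Bayes factor of the evidence already in hand = 2.1 × 0.15 × 1.3 = 0.4095.
Odds after that evidence = (37/963) × 0.4095 = 3367/214000.
Target odds = 0.98/0.02 = 49.
Need 1.8ⁿ ≥ 49 ÷ (3367/214000) = 1498000/481.
1.8¹³ ≈2082.3 falls short of 1498000/481 but 1.8¹⁴ ≈3748.13 reaches it, so n = 14.

14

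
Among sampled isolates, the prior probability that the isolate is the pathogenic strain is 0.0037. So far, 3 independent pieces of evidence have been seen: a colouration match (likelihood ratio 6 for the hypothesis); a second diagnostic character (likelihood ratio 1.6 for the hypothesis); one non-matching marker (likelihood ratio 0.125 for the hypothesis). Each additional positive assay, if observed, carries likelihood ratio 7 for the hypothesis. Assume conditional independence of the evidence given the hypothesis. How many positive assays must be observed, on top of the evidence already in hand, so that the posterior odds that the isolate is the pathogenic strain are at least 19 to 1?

Prior odds = 0.0037/0.9963 = 37/9963.
Combined Bayes factor of the evidence already in hand = 6 × 1.6 × 0.125 = 1.2.
Odds after that evidence = (37/9963) × 1.2 = 74/16605.
Target odds = 19.
Need 7ⁿ ≥ 19 ÷ (74/16605) = 315495/74.
7⁴ = 2401 falls short of 315495/74 but 7⁵ = 16807 reaches it, so n = 5.

5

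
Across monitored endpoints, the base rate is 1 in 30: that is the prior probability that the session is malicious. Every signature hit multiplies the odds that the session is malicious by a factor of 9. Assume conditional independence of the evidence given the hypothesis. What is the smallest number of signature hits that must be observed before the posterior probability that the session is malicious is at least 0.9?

Prior odds = (1/30)/(29/30) = 1/29.
Likelihood ratio per signature hit = 9.
Target posterior odds = 0.9/0.1 = 9.
Need (1/29) × 9ⁿ ≥ 9, i.e. 9ⁿ ≥ 261.
9² = 81 falls short of 261 but 9³ = 729 reaches it, so n = 3.

3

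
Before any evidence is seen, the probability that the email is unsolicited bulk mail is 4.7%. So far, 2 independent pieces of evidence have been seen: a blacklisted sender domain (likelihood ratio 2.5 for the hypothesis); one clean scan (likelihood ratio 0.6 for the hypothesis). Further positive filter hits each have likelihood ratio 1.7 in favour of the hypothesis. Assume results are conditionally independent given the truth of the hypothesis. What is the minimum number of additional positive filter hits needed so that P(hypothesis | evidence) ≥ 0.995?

15

Prior odds = 0.047/0.953 = 47/953.
Combined Bayes factor of the evidence already in hand = 2.5 × 0.6 = 1.5.
Odds after that evidence = (47/953) × 1.5 = 141/1906.
Target odds = 0.995/0.005 = 199.
Need 1.7ⁿ ≥ 199 ÷ (141/1906) = 379294/141.
1.7¹⁴ ≈1683.78 falls short of 379294/141 but 1.7¹⁵ ≈2862.42 reaches it, so n = 15.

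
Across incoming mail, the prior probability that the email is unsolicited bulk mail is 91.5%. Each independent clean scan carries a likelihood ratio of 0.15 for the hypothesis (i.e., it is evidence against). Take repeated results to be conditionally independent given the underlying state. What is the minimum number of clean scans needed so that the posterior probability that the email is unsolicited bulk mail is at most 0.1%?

5

Prior odds = 0.915/0.085 = 183/17.
Likelihood ratio per clean scan = 0.15.
Target posterior odds = 0.001/0.999 = 1/999.
Need (183/17) × 0.15ⁿ ≤ 1/999, i.e. 0.15ⁿ ≤ 17/182817.
0.15⁴ = 81/160000 is still above 17/182817 but 0.15⁵ = 243/3200000 is at or below it, so n = 5.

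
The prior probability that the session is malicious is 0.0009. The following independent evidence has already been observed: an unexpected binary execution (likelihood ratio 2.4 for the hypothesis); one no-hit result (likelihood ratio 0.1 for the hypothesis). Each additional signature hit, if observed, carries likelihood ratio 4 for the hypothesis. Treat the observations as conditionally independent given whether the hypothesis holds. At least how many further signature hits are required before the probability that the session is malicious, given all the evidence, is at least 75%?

7

Prior odds = 0.0009/0.9991 = 9/9991.
Combined Bayes factor of the evidence already in hand = 2.4 × 0.1 = 0.24.
Odds after that evidence = (9/9991) × 0.24 = 54/249775.
Target odds = 0.75/0.25 = 3.
Need 4ⁿ ≥ 3 ÷ (54/249775) = 249775/18.
4⁶ = 4096 falls short of 249775/18 but 4⁷ = 16384 reaches it, so n = 7.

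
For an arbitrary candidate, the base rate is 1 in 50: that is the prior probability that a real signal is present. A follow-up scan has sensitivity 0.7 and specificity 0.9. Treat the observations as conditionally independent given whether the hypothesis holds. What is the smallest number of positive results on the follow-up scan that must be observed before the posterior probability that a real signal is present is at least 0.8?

3

Prior odds = 0.02/0.98 = 1/49.
False-positive rate = 1 − 0.9 = 0.1; likelihood ratio of a positive = 0.7/0.1 = 7.
Target odds: 0.8 ÷ 0.2 = 4.
Need (1/49) × 7ⁿ ≥ 4, i.e. 7ⁿ ≥ 196.
7² = 49 falls short of 196 but 7³ = 343 reaches it, so n = 3.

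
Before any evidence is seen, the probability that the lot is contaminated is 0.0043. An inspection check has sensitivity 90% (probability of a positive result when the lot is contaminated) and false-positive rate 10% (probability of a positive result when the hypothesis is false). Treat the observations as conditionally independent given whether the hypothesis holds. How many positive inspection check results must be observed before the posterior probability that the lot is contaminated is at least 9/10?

Prior odds = 0.0043/0.9957 = 43/9957.
Likelihood ratio of a positive result = 0.9/0.1 = 9.
Target odds: 0.9 ÷ 0.1 = 9.
Require 9ⁿ ≥ 9 ÷ (43/9957) = 89613/43.
9³ = 729 falls short of 89613/43 but 9⁴ = 6561 reaches it, so n = 4.

4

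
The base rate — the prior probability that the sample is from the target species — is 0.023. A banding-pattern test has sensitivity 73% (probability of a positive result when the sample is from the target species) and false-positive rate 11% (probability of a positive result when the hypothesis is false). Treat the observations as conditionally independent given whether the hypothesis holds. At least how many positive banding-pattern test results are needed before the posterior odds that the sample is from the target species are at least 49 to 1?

Prior odds: 0.023 ÷ 0.977 = 23/977.
Likelihood ratio of a positive result = 0.73/0.11 = 73/11.
Target odds = 49.
Require (73/11)ⁿ ≥ 49 ÷ (23/977) = 47873/23.
(73/11)⁴ = 28398241/14641 falls short of 47873/23 but (73/11)⁵ ≈12872.1 reaches it, so n = 5.

5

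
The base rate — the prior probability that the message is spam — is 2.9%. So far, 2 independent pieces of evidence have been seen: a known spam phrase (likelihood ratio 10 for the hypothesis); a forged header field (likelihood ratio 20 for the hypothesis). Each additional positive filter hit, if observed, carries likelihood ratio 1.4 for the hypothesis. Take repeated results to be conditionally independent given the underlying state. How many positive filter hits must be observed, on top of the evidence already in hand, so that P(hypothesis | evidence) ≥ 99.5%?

Prior odds = 0.029/0.971 = 29/971.
Combined Bayes factor of the evidence already in hand = 10 × 20 = 200.
Odds after that evidence = (29/971) × 200 = 5800/971.
Target odds = 0.995/0.005 = 199.
Need 1.4ⁿ ≥ 199 ÷ (5800/971) = 193229/5800.
1.4¹⁰ = 282475249/9765625 falls short of 193229/5800 but 1.4¹¹ ≈40.4957 reaches it, so n = 11.

11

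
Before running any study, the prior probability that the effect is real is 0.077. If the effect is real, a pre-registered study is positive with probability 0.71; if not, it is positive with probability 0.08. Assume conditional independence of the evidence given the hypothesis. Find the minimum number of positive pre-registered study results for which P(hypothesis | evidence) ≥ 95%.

Prior odds = 0.077/0.923 = 77/923.
Likelihood ratio of a positive = 0.71/0.08 = 8.875.
Target odds: 0.95 ÷ 0.05 = 19.
Require 8.875ⁿ ≥ 19 ÷ (77/923) = 17537/77.
8.875² = 78.765625 falls short of 17537/77 but 8.875³ = 357911/512 reaches it, so n = 3.

3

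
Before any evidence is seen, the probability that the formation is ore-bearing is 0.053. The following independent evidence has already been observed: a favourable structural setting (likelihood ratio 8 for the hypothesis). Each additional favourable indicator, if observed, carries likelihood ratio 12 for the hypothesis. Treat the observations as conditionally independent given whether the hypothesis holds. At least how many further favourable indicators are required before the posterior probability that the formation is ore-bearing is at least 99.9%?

Prior odds = 0.053/0.947 = 53/947.
Bayes factor of the evidence already in hand = 8.
Odds after that evidence = (53/947) × 8 = 424/947.
Target odds = 0.999/0.001 = 999.
Need 12ⁿ ≥ 999 ÷ (424/947) = 946053/424.
12³ = 1728 falls short of 946053/424 but 12⁴ = 20736 reaches it, so n = 4.

4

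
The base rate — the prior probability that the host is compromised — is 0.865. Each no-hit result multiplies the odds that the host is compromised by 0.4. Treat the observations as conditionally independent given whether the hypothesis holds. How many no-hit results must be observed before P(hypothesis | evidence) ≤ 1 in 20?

6

Prior odds: 0.865 ÷ 0.135 = 173/27.
Likelihood ratio per no-hit result = 0.4.
Target odds: 0.05 ÷ 0.95 = 1/19.
Need (173/27) × 0.4ⁿ ≤ 1/19, i.e. 0.4ⁿ ≤ 27/3287.
0.4⁵ = 0.01024 is still above 27/3287 but 0.4⁶ = 64/15625 is at or below it, so n = 6.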